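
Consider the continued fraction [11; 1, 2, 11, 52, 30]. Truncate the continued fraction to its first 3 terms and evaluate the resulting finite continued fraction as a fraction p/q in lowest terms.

35/3

Build up convergents one term at a time:
a_0 = 11: 11/1
a_1 = 1: 12/1
a_2 = 2: 35/3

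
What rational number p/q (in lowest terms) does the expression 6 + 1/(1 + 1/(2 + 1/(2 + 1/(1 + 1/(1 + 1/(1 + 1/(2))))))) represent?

476/71

Starting at the tail and folding back:
Start with 2.
1 + 1/(2/1) = 1 + 1/2 = 3/2
1 + 1/(3/2) = 1 + 2/3 = 5/3
1 + 1/(5/3) = 1 + 3/5 = 8/5
2 + 1/(8/5) = 2 + 5/8 = 21/8
2 + 1/(21/8) = 2 + 8/21 = 50/21
1 + 1/(50/21) = 1 + 21/50 = 71/50
6 + 1/(71/50) = 6 + 50/71 = 476/71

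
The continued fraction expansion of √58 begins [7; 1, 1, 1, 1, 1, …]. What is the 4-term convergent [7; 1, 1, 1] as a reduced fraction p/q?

Compute successive convergents:
a_0 = 7: 7/1
a_1 = 1: 8/1
a_2 = 1: 15/2
a_3 = 1: 23/3

23/3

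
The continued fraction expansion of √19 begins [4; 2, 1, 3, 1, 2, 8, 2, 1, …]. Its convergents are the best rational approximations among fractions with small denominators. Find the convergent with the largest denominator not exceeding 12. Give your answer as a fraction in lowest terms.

48/11

a_0 = 4: 4/1  (≤ bound)
a_1 = 2: 9/2  (≤ bound)
a_2 = 1: 13/3  (≤ bound)
a_3 = 3: 48/11  (≤ bound)
a_4 = 1: 61/14  (> 12, stop)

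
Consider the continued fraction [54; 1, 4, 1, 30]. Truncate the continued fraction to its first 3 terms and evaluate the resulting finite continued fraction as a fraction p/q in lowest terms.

Build up convergents one term at a time:
a_0 = 54: 54/1
a_1 = 1: 55/1
a_2 = 4: 274/5

274/5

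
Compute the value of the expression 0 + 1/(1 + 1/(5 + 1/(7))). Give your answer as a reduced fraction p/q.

36/43

Starting at the tail and folding back:
Start with 7.
5 + 1/(7/1) = 5 + 1/7 = 36/7
1 + 1/(36/7) = 1 + 7/36 = 43/36
0 + 1/(43/36) = 0 + 36/43 = 36/43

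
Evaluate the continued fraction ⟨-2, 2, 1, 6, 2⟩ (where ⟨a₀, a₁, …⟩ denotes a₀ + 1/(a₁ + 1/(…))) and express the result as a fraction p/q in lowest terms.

Start with 2.
6 + 1/(2/1) = 6 + 1/2 = 13/2
1 + 1/(13/2) = 1 + 2/13 = 15/13
2 + 1/(15/13) = 2 + 13/15 = 43/15
-2 + 1/(43/15) = -2 + 15/43 = -71/43

-71/43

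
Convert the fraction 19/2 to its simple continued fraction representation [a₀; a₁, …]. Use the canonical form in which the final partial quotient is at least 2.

[9; 2]

19 ÷ 2 → quotient 9, remainder 1
2 ÷ 1 → quotient 2, remainder 0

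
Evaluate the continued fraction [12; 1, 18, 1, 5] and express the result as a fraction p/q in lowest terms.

Start with 5.
1 + 1/(5/1) = 1 + 1/5 = 6/5
18 + 1/(6/5) = 18 + 5/6 = 113/6
1 + 1/(113/6) = 1 + 6/113 = 119/113
12 + 1/(119/113) = 12 + 113/119 = 1541/119

1541/119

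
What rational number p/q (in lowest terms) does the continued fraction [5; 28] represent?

Start with 28.
5 + 1/(28/1) = 5 + 1/28 = 141/28

141/28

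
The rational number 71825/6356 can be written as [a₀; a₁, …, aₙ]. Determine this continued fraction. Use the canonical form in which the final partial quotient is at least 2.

⌊71825/6356⌋ = 11, remainder 1909
⌊6356/1909⌋ = 3, remainder 629
⌊1909/629⌋ = 3, remainder 22
⌊629/22⌋ = 28, remainder 13
⌊22/13⌋ = 1, remainder 9
⌊13/9⌋ = 1, remainder 4
⌊9/4⌋ = 2, remainder 1
⌊4/1⌋ = 4, remainder 0

[11; 3, 3, 28, 1, 1, 2, 4]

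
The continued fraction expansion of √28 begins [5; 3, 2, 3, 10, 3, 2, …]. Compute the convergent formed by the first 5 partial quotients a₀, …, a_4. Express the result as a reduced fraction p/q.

1307/247

a_0 = 5: 5/1
a_1 = 3: 16/3
a_2 = 2: 37/7
a_3 = 3: 127/24
a_4 = 10: 1307/247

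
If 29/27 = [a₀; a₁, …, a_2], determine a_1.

13

⌊29/27⌋ = 1, remainder 2
⌊27/2⌋ = 13, remainder 1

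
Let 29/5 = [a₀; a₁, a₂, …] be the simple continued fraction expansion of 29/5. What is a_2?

Run the Euclidean algorithm, recording each quotient:
⌊29/5⌋ = 5, remainder 4
⌊5/4⌋ = 1, remainder 1
⌊4/1⌋ = 4, remainder 0

4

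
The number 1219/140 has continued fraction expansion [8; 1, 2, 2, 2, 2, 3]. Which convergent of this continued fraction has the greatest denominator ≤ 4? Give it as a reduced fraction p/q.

List convergents until the denominator exceeds the bound:
a_0 = 8: 8/1  (≤ bound)
a_1 = 1: 9/1  (≤ bound)
a_2 = 2: 26/3  (≤ bound)
a_3 = 2: 61/7  (> 4, stop)

26/3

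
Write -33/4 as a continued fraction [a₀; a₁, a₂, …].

[-9; 1, 3]

-33 = -9·4 + 3, so a_0 = -9
4 = 1·3 + 1, so a_1 = 1
3 = 3·1 + 0, so a_2 = 3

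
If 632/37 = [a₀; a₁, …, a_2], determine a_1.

12

Apply division with remainder until the remainder is 0:
⌊632/37⌋ = 17, remainder 3
⌊37/3⌋ = 12, remainder 1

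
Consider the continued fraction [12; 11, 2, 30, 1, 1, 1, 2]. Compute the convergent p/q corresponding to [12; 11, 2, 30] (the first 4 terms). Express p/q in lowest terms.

8473/701

Starting at the tail and folding back:
Start with 30.
2 + 1/(30/1) = 2 + 1/30 = 61/30
11 + 1/(61/30) = 11 + 30/61 = 701/61
12 + 1/(701/61) = 12 + 61/701 = 8473/701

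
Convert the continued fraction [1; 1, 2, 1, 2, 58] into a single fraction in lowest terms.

Starting at the tail and folding back:
Start with 58.
2 + 1/(58/1) = 2 + 1/58 = 117/58
1 + 1/(117/58) = 1 + 58/117 = 175/117
2 + 1/(175/117) = 2 + 117/175 = 467/175
1 + 1/(467/175) = 1 + 175/467 = 642/467
1 + 1/(642/467) = 1 + 467/642 = 1109/642

1109/642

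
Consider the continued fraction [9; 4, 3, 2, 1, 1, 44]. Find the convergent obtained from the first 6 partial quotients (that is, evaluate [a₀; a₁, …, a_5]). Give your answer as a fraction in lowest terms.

Start with 1.
1 + 1/(1/1) = 1 + 1/1 = 2/1
2 + 1/(2/1) = 2 + 1/2 = 5/2
3 + 1/(5/2) = 3 + 2/5 = 17/5
4 + 1/(17/5) = 4 + 5/17 = 73/17
9 + 1/(73/17) = 9 + 17/73 = 674/73

674/73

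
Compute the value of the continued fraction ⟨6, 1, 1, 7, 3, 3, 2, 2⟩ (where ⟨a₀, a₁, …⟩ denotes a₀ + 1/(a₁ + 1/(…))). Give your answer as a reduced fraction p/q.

a_0 = 6: 6/1
a_1 = 1: 7/1
a_2 = 1: 13/2
a_3 = 7: 98/15
a_4 = 3: 307/47
a_5 = 3: 1019/156
a_6 = 2: 2345/359
a_7 = 2: 5709/874

5709/874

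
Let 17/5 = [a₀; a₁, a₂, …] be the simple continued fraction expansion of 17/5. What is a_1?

2

⌊17/5⌋ = 3, remainder 2
⌊5/2⌋ = 2, remainder 1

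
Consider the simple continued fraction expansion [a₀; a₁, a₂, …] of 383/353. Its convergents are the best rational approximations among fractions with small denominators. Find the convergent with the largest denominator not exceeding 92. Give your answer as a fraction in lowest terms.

51/47

a_0 = 1: 1/1  (≤ bound)
a_1 = 11: 12/11  (≤ bound)
a_2 = 1: 13/12  (≤ bound)
a_3 = 3: 51/47  (≤ bound)
a_4 = 3: 166/153  (> 92, stop)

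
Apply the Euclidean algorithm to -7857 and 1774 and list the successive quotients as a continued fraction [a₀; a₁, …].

[-5; 1, 1, 3, 50, 2, 2]

-7857 = -5·1774 + 1013, so a_0 = -5
1774 = 1·1013 + 761, so a_1 = 1
1013 = 1·761 + 252, so a_2 = 1
761 = 3·252 + 5, so a_3 = 3
252 = 50·5 + 2, so a_4 = 50
5 = 2·2 + 1, so a_5 = 2
2 = 2·1 + 0, so a_6 = 2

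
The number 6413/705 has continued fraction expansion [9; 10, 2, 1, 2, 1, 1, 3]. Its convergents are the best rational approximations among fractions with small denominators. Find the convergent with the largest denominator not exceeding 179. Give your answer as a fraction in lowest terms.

1037/114

a_0 = 9: 9/1  (≤ bound)
a_1 = 10: 91/10  (≤ bound)
a_2 = 2: 191/21  (≤ bound)
a_3 = 1: 282/31  (≤ bound)
a_4 = 2: 755/83  (≤ bound)
a_5 = 1: 1037/114  (≤ bound)
a_6 = 1: 1792/197  (> 179, stop)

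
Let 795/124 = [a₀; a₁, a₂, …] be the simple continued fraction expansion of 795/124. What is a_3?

3

795 = 6·124 + 51, so a_0 = 6
124 = 2·51 + 22, so a_1 = 2
51 = 2·22 + 7, so a_2 = 2
22 = 3·7 + 1, so a_3 = 3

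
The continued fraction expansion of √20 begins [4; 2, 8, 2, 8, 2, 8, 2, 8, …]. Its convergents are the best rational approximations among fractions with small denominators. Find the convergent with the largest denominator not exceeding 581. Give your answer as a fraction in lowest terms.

a_0 = 4: 4/1  (≤ bound)
a_1 = 2: 9/2  (≤ bound)
a_2 = 8: 76/17  (≤ bound)
a_3 = 2: 161/36  (≤ bound)
a_4 = 8: 1364/305  (≤ bound)
a_5 = 2: 2889/646  (> 581, stop)

1364/305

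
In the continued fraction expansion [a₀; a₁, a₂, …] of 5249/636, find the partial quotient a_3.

19

Repeatedly divide and take the remainder:
5249 ÷ 636 → quotient 8, remainder 161
636 ÷ 161 → quotient 3, remainder 153
161 ÷ 153 → quotient 1, remainder 8
153 ÷ 8 → quotient 19, remainder 1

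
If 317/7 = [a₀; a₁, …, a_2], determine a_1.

3

⌊317/7⌋ = 45, remainder 2
⌊7/2⌋ = 3, remainder 1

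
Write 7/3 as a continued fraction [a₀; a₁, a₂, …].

[2; 3]

⌊7/3⌋ = 2, remainder 1
⌊3/1⌋ = 3, remainder 0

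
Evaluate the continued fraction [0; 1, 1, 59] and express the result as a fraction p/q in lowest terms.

Build up convergents one term at a time:
a_0 = 0: 0/1
a_1 = 1: 1/1
a_2 = 1: 1/2
a_3 = 59: 60/119

60/119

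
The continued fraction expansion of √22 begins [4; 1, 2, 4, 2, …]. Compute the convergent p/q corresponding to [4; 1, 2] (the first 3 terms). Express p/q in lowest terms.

Start with 2.
1 + 1/(2/1) = 1 + 1/2 = 3/2
4 + 1/(3/2) = 4 + 2/3 = 14/3

14/3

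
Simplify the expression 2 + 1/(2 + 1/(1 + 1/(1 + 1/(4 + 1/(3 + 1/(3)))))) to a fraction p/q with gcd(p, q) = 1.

586/245

a_0 = 2: 2/1
a_1 = 2: 5/2
a_2 = 1: 7/3
a_3 = 1: 12/5
a_4 = 4: 55/23
a_5 = 3: 177/74
a_6 = 3: 586/245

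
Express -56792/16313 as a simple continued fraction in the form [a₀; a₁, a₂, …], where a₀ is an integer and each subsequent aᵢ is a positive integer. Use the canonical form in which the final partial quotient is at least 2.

-56792 ÷ 16313 → quotient -4, remainder 8460
16313 ÷ 8460 → quotient 1, remainder 7853
8460 ÷ 7853 → quotient 1, remainder 607
7853 ÷ 607 → quotient 12, remainder 569
607 ÷ 569 → quotient 1, remainder 38
569 ÷ 38 → quotient 14, remainder 37
38 ÷ 37 → quotient 1, remainder 1
37 ÷ 1 → quotient 37, remainder 0

[-4; 1, 1, 12, 1, 14, 1, 37]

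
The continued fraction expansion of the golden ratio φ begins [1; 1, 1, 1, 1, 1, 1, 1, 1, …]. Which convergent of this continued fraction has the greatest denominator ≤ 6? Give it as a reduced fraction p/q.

8/5

List convergents until the denominator exceeds the bound:
a_0 = 1: 1/1  (≤ bound)
a_1 = 1: 2/1  (≤ bound)
a_2 = 1: 3/2  (≤ bound)
a_3 = 1: 5/3  (≤ bound)
a_4 = 1: 8/5  (≤ bound)
a_5 = 1: 13/8  (> 6, stop)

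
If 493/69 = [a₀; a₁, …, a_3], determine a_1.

6

Run the Euclidean algorithm, recording each quotient:
493 = 7·69 + 10, so a_0 = 7
69 = 6·10 + 9, so a_1 = 6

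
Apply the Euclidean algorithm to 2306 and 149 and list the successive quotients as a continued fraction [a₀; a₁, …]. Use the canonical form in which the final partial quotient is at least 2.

2306 ÷ 149 → quotient 15, remainder 71
149 ÷ 71 → quotient 2, remainder 7
71 ÷ 7 → quotient 10, remainder 1
7 ÷ 1 → quotient 7, remainder 0

[15; 2, 10, 7]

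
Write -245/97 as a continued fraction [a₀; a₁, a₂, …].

[-3; 2, 9, 5]

-245 = -3·97 + 46, so a_0 = -3
97 = 2·46 + 5, so a_1 = 2
46 = 9·5 + 1, so a_2 = 9
5 = 5·1 + 0, so a_3 = 5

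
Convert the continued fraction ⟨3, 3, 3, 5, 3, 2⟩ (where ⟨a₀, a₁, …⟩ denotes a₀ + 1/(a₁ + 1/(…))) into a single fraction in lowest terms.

1291/391

Start with 2.
3 + 1/(2/1) = 3 + 1/2 = 7/2
5 + 1/(7/2) = 5 + 2/7 = 37/7
3 + 1/(37/7) = 3 + 7/37 = 118/37
3 + 1/(118/37) = 3 + 37/118 = 391/118
3 + 1/(391/118) = 3 + 118/391 = 1291/391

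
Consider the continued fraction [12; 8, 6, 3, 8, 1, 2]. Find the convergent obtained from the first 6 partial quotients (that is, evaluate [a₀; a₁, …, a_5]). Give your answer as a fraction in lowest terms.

17505/1444

Start with 1.
8 + 1/(1/1) = 8 + 1/1 = 9/1
3 + 1/(9/1) = 3 + 1/9 = 28/9
6 + 1/(28/9) = 6 + 9/28 = 177/28
8 + 1/(177/28) = 8 + 28/177 = 1444/177
12 + 1/(1444/177) = 12 + 177/1444 = 17505/1444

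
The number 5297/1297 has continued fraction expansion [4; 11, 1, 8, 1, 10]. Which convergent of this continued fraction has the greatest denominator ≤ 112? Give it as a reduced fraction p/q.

a_0 = 4: 4/1  (≤ bound)
a_1 = 11: 45/11  (≤ bound)
a_2 = 1: 49/12  (≤ bound)
a_3 = 8: 437/107  (≤ bound)
a_4 = 1: 486/119  (> 112, stop)

437/107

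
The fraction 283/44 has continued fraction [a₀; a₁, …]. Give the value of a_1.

Run the Euclidean algorithm, recording each quotient:
283 ÷ 44 → quotient 6, remainder 19
44 ÷ 19 → quotient 2, remainder 6

2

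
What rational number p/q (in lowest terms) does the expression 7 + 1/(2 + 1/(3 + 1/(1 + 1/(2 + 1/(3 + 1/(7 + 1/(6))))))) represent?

Start with 6.
7 + 1/(6/1) = 7 + 1/6 = 43/6
3 + 1/(43/6) = 3 + 6/43 = 135/43
2 + 1/(135/43) = 2 + 43/135 = 313/135
1 + 1/(313/135) = 1 + 135/313 = 448/313
3 + 1/(448/313) = 3 + 313/448 = 1657/448
2 + 1/(1657/448) = 2 + 448/1657 = 3762/1657
7 + 1/(3762/1657) = 7 + 1657/3762 = 27991/3762

27991/3762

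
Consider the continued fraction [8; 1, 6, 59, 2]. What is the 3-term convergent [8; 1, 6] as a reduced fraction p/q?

62/7

a_0 = 8: 8/1
a_1 = 1: 9/1
a_2 = 6: 62/7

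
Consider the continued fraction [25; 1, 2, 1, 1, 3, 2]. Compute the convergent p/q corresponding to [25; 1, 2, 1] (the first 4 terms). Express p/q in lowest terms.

a_0 = 25: 25/1
a_1 = 1: 26/1
a_2 = 2: 77/3
a_3 = 1: 103/4

103/4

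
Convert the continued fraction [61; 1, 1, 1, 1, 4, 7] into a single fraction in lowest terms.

Start with 7.
4 + 1/(7/1) = 4 + 1/7 = 29/7
1 + 1/(29/7) = 1 + 7/29 = 36/29
1 + 1/(36/29) = 1 + 29/36 = 65/36
1 + 1/(65/36) = 1 + 36/65 = 101/65
1 + 1/(101/65) = 1 + 65/101 = 166/101
61 + 1/(166/101) = 61 + 101/166 = 10227/166

10227/166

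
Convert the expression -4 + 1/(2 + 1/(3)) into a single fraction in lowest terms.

-25/7

Start with 3.
2 + 1/(3/1) = 2 + 1/3 = 7/3
-4 + 1/(7/3) = -4 + 3/7 = -25/7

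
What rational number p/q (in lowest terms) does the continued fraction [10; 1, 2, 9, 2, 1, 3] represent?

Work from the innermost term outward:
Start with 3.
1 + 1/(3/1) = 1 + 1/3 = 4/3
2 + 1/(4/3) = 2 + 3/4 = 11/4
9 + 1/(11/4) = 9 + 4/11 = 103/11
2 + 1/(103/11) = 2 + 11/103 = 217/103
1 + 1/(217/103) = 1 + 103/217 = 320/217
10 + 1/(320/217) = 10 + 217/320 = 3417/320

3417/320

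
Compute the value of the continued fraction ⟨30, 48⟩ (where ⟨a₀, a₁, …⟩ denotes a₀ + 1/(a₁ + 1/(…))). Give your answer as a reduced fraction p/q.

1441/48

Start with 48.
30 + 1/(48/1) = 30 + 1/48 = 1441/48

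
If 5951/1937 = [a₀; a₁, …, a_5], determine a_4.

⌊5951/1937⌋ = 3, remainder 140
⌊1937/140⌋ = 13, remainder 117
⌊140/117⌋ = 1, remainder 23
⌊117/23⌋ = 5, remainder 2
⌊23/2⌋ = 11, remainder 1

11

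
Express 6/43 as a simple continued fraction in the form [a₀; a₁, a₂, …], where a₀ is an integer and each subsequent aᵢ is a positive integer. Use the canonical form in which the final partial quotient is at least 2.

[0; 7, 6]

6 ÷ 43 → quotient 0, remainder 6
43 ÷ 6 → quotient 7, remainder 1
6 ÷ 1 → quotient 6, remainder 0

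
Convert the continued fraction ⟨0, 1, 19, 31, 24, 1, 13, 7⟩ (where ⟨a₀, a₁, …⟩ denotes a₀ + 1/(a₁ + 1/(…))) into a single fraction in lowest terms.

1458001/1534608

Start with 7.
13 + 1/(7/1) = 13 + 1/7 = 92/7
1 + 1/(92/7) = 1 + 7/92 = 99/92
24 + 1/(99/92) = 24 + 92/99 = 2468/99
31 + 1/(2468/99) = 31 + 99/2468 = 76607/2468
19 + 1/(76607/2468) = 19 + 2468/76607 = 1458001/76607
1 + 1/(1458001/76607) = 1 + 76607/1458001 = 1534608/1458001
0 + 1/(1534608/1458001) = 0 + 1458001/1534608 = 1458001/1534608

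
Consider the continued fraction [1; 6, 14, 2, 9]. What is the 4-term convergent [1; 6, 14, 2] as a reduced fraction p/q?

205/176

a_0 = 1: 1/1
a_1 = 6: 7/6
a_2 = 14: 99/85
a_3 = 2: 205/176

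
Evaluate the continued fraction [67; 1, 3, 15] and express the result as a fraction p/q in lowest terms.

4133/61

Starting at the tail and folding back:
Start with 15.
3 + 1/(15/1) = 3 + 1/15 = 46/15
1 + 1/(46/15) = 1 + 15/46 = 61/46
67 + 1/(61/46) = 67 + 46/61 = 4133/61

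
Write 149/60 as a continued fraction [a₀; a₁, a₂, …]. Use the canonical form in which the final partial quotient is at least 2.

Repeatedly divide and take the remainder:
149 = 2·60 + 29, so a_0 = 2
60 = 2·29 + 2, so a_1 = 2
29 = 14·2 + 1, so a_2 = 14
2 = 2·1 + 0, so a_3 = 2

[2; 2, 14, 2]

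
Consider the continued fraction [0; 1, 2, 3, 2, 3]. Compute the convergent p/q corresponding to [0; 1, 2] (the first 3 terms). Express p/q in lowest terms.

a_0 = 0: 0/1
a_1 = 1: 1/1
a_2 = 2: 2/3

2/3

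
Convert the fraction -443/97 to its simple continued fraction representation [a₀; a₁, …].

-443 = -5·97 + 42, so a_0 = -5
97 = 2·42 + 13, so a_1 = 2
42 = 3·13 + 3, so a_2 = 3
13 = 4·3 + 1, so a_3 = 4
3 = 3·1 + 0, so a_4 = 3

[-5; 2, 3, 4, 3]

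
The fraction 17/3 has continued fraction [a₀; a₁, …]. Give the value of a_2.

⌊17/3⌋ = 5, remainder 2
⌊3/2⌋ = 1, remainder 1
⌊2/1⌋ = 2, remainder 0

2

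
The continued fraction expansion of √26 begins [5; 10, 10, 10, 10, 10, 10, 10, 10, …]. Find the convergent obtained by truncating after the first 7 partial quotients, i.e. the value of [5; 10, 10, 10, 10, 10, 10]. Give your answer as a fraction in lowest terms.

5357035/1050601

a_0 = 5: 5/1
a_1 = 10: 51/10
a_2 = 10: 515/101
a_3 = 10: 5201/1020
a_4 = 10: 52525/10301
a_5 = 10: 530451/104030
a_6 = 10: 5357035/1050601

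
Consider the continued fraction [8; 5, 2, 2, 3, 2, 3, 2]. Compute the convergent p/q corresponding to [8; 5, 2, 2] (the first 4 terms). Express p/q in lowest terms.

Collapse the nested fraction from the inside out:
Start with 2.
2 + 1/(2/1) = 2 + 1/2 = 5/2
5 + 1/(5/2) = 5 + 2/5 = 27/5
8 + 1/(27/5) = 8 + 5/27 = 221/27

221/27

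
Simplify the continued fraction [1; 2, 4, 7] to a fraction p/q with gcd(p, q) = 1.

Use the convergent recurrence hₖ = aₖ·hₖ₋₁ + hₖ₋₂ (and likewise for the denominators kₖ):
a_0 = 1: 1/1
a_1 = 2: 3/2
a_2 = 4: 13/9
a_3 = 7: 94/65

94/65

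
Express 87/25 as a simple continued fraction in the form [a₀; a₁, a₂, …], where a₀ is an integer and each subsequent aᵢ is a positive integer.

Repeatedly divide and take the remainder:
87 = 3·25 + 12, so a_0 = 3
25 = 2·12 + 1, so a_1 = 2
12 = 12·1 + 0, so a_2 = 12

[3; 2, 12]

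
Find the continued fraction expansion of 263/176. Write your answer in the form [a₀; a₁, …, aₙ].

[1; 2, 43, 2]

Apply division with remainder until the remainder is 0:
⌊263/176⌋ = 1, remainder 87
⌊176/87⌋ = 2, remainder 2
⌊87/2⌋ = 43, remainder 1
⌊2/1⌋ = 2, remainder 0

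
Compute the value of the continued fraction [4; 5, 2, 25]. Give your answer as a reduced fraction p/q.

Start with 25.
2 + 1/(25/1) = 2 + 1/25 = 51/25
5 + 1/(51/25) = 5 + 25/51 = 280/51
4 + 1/(280/51) = 4 + 51/280 = 1171/280

1171/280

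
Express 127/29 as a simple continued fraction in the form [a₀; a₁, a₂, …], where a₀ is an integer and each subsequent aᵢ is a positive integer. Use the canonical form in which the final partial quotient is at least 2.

[4; 2, 1, 1, 1, 3]

Apply division with remainder until the remainder is 0:
127 = 4·29 + 11, so a_0 = 4
29 = 2·11 + 7, so a_1 = 2
11 = 1·7 + 4, so a_2 = 1
7 = 1·4 + 3, so a_3 = 1
4 = 1·3 + 1, so a_4 = 1
3 = 3·1 + 0, so a_5 = 3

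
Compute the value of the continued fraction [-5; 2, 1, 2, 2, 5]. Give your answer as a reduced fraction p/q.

-477/103

a_0 = -5: -5/1
a_1 = 2: -9/2
a_2 = 1: -14/3
a_3 = 2: -37/8
a_4 = 2: -88/19
a_5 = 5: -477/103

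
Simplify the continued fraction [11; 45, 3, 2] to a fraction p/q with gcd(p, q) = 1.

3494/317

Work from the innermost term outward:
Start with 2.
3 + 1/(2/1) = 3 + 1/2 = 7/2
45 + 1/(7/2) = 45 + 2/7 = 317/7
11 + 1/(317/7) = 11 + 7/317 = 3494/317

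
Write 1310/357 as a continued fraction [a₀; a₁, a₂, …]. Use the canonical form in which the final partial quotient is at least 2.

[3; 1, 2, 39, 3]

Run the Euclidean algorithm, recording each quotient:
1310 ÷ 357 → quotient 3, remainder 239
357 ÷ 239 → quotient 1, remainder 118
239 ÷ 118 → quotient 2, remainder 3
118 ÷ 3 → quotient 39, remainder 1
3 ÷ 1 → quotient 3, remainder 0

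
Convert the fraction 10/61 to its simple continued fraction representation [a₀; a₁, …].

10 = 0·61 + 10, so a_0 = 0
61 = 6·10 + 1, so a_1 = 6
10 = 10·1 + 0, so a_2 = 10

[0; 6, 10]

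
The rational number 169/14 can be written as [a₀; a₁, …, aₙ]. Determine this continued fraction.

[12; 14]

169 = 12·14 + 1, so a_0 = 12
14 = 14·1 + 0, so a_1 = 14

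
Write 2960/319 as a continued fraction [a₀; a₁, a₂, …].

Repeatedly divide and take the remainder:
⌊2960/319⌋ = 9, remainder 89
⌊319/89⌋ = 3, remainder 52
⌊89/52⌋ = 1, remainder 37
⌊52/37⌋ = 1, remainder 15
⌊37/15⌋ = 2, remainder 7
⌊15/7⌋ = 2, remainder 1
⌊7/1⌋ = 7, remainder 0

[9; 3, 1, 1, 2, 2, 7]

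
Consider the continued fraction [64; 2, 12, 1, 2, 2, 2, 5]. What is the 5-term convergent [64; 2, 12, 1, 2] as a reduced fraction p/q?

5094/79

Work from the innermost term outward:
Start with 2.
1 + 1/(2/1) = 1 + 1/2 = 3/2
12 + 1/(3/2) = 12 + 2/3 = 38/3
2 + 1/(38/3) = 2 + 3/38 = 79/38
64 + 1/(79/38) = 64 + 38/79 = 5094/79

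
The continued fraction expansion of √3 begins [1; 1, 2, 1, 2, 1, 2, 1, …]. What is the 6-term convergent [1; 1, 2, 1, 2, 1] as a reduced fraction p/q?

Use the convergent recurrence hₖ = aₖ·hₖ₋₁ + hₖ₋₂ (and likewise for the denominators kₖ):
a_0 = 1: 1/1
a_1 = 1: 2/1
a_2 = 2: 5/3
a_3 = 1: 7/4
a_4 = 2: 19/11
a_5 = 1: 26/15

26/15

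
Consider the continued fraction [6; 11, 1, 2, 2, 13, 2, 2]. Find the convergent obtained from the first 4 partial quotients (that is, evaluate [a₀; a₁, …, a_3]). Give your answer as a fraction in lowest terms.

213/35

Use the convergent recurrence hₖ = aₖ·hₖ₋₁ + hₖ₋₂ (and likewise for the denominators kₖ):
a_0 = 6: 6/1
a_1 = 11: 67/11
a_2 = 1: 73/12
a_3 = 2: 213/35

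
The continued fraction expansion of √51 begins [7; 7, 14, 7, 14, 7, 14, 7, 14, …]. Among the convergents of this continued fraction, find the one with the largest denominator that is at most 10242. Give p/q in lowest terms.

List convergents until the denominator exceeds the bound:
a_0 = 7: 7/1  (≤ bound)
a_1 = 7: 50/7  (≤ bound)
a_2 = 14: 707/99  (≤ bound)
a_3 = 7: 4999/700  (≤ bound)
a_4 = 14: 70693/9899  (≤ bound)
a_5 = 7: 499850/69993  (> 10242, stop)

70693/9899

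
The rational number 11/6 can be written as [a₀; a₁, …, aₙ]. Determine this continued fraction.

Apply division with remainder until the remainder is 0:
⌊11/6⌋ = 1, remainder 5
⌊6/5⌋ = 1, remainder 1
⌊5/1⌋ = 5, remainder 0

[1; 1, 5]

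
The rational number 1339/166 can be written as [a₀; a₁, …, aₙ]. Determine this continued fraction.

[8; 15, 11]

1339 = 8·166 + 11, so a_0 = 8
166 = 15·11 + 1, so a_1 = 15
11 = 11·1 + 0, so a_2 = 11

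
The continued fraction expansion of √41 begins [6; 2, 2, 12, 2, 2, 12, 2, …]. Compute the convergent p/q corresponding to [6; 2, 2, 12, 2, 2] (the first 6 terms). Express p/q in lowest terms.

2049/320

a_0 = 6: 6/1
a_1 = 2: 13/2
a_2 = 2: 32/5
a_3 = 12: 397/62
a_4 = 2: 826/129
a_5 = 2: 2049/320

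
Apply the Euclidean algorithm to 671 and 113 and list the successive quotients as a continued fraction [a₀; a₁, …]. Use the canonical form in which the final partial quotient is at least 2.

Run the Euclidean algorithm, recording each quotient:
671 ÷ 113 → quotient 5, remainder 106
113 ÷ 106 → quotient 1, remainder 7
106 ÷ 7 → quotient 15, remainder 1
7 ÷ 1 → quotient 7, remainder 0

[5; 1, 15, 7]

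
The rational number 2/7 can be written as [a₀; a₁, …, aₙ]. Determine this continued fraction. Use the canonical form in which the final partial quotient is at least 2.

[0; 3, 2]

2 = 0·7 + 2, so a_0 = 0
7 = 3·2 + 1, so a_1 = 3
2 = 2·1 + 0, so a_2 = 2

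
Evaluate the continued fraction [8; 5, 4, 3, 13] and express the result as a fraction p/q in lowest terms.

Collapse the nested fraction from the inside out:
Start with 13.
3 + 1/(13/1) = 3 + 1/13 = 40/13
4 + 1/(40/13) = 4 + 13/40 = 173/40
5 + 1/(173/40) = 5 + 40/173 = 905/173
8 + 1/(905/173) = 8 + 173/905 = 7413/905

7413/905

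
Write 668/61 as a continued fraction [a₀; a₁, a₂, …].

Run the Euclidean algorithm, recording each quotient:
668 ÷ 61 → quotient 10, remainder 58
61 ÷ 58 → quotient 1, remainder 3
58 ÷ 3 → quotient 19, remainder 1
3 ÷ 1 → quotient 3, remainder 0

[10; 1, 19, 3]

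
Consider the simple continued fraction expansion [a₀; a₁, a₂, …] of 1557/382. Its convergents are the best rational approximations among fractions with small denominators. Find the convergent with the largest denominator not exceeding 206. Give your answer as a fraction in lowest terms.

a_0 = 4: 4/1  (≤ bound)
a_1 = 13: 53/13  (≤ bound)
a_2 = 5: 269/66  (≤ bound)
a_3 = 1: 322/79  (≤ bound)
a_4 = 4: 1557/382  (> 206, stop)

322/79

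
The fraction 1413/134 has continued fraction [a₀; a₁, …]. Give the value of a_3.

5

⌊1413/134⌋ = 10, remainder 73
⌊134/73⌋ = 1, remainder 61
⌊73/61⌋ = 1, remainder 12
⌊61/12⌋ = 5, remainder 1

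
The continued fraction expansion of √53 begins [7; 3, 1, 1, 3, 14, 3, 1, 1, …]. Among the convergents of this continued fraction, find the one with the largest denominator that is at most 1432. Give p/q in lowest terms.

7979/1096

List convergents until the denominator exceeds the bound:
a_0 = 7: 7/1  (≤ bound)
a_1 = 3: 22/3  (≤ bound)
a_2 = 1: 29/4  (≤ bound)
a_3 = 1: 51/7  (≤ bound)
a_4 = 3: 182/25  (≤ bound)
a_5 = 14: 2599/357  (≤ bound)
a_6 = 3: 7979/1096  (≤ bound)
a_7 = 1: 10578/1453  (> 1432, stop)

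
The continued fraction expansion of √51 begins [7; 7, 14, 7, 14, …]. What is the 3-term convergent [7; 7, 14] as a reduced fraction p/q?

707/99

Use the convergent recurrence hₖ = aₖ·hₖ₋₁ + hₖ₋₂ (and likewise for the denominators kₖ):
a_0 = 7: 7/1
a_1 = 7: 50/7
a_2 = 14: 707/99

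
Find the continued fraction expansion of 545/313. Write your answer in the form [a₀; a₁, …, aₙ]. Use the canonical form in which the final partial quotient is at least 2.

545 ÷ 313 → quotient 1, remainder 232
313 ÷ 232 → quotient 1, remainder 81
232 ÷ 81 → quotient 2, remainder 70
81 ÷ 70 → quotient 1, remainder 11
70 ÷ 11 → quotient 6, remainder 4
11 ÷ 4 → quotient 2, remainder 3
4 ÷ 3 → quotient 1, remainder 1
3 ÷ 1 → quotient 3, remainder 0

[1; 1, 2, 1, 6, 2, 1, 3]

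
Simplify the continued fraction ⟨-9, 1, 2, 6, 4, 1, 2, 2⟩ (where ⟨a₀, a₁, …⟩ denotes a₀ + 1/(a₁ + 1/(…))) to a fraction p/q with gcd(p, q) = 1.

-5389/648

Starting at the tail and folding back:
Start with 2.
2 + 1/(2/1) = 2 + 1/2 = 5/2
1 + 1/(5/2) = 1 + 2/5 = 7/5
4 + 1/(7/5) = 4 + 5/7 = 33/7
6 + 1/(33/7) = 6 + 7/33 = 205/33
2 + 1/(205/33) = 2 + 33/205 = 443/205
1 + 1/(443/205) = 1 + 205/443 = 648/443
-9 + 1/(648/443) = -9 + 443/648 = -5389/648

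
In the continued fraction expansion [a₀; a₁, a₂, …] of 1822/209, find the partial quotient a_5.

5

Repeatedly divide and take the remainder:
⌊1822/209⌋ = 8, remainder 150
⌊209/150⌋ = 1, remainder 59
⌊150/59⌋ = 2, remainder 32
⌊59/32⌋ = 1, remainder 27
⌊32/27⌋ = 1, remainder 5
⌊27/5⌋ = 5, remainder 2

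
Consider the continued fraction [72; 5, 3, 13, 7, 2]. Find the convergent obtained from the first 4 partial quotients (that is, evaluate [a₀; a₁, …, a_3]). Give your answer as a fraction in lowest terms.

15376/213

Collapse the nested fraction from the inside out:
Start with 13.
3 + 1/(13/1) = 3 + 1/13 = 40/13
5 + 1/(40/13) = 5 + 13/40 = 213/40
72 + 1/(213/40) = 72 + 40/213 = 15376/213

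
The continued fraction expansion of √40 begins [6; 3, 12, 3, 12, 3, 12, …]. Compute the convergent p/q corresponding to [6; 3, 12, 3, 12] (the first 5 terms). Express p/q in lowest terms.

Collapse the nested fraction from the inside out:
Start with 12.
3 + 1/(12/1) = 3 + 1/12 = 37/12
12 + 1/(37/12) = 12 + 12/37 = 456/37
3 + 1/(456/37) = 3 + 37/456 = 1405/456
6 + 1/(1405/456) = 6 + 456/1405 = 8886/1405

8886/1405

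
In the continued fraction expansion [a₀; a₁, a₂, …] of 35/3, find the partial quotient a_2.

2

Run the Euclidean algorithm, recording each quotient:
35 = 11·3 + 2, so a_0 = 11
3 = 1·2 + 1, so a_1 = 1
2 = 2·1 + 0, so a_2 = 2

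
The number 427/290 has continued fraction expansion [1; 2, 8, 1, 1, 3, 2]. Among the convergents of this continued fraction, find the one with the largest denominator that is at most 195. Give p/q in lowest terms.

187/127

a_0 = 1: 1/1  (≤ bound)
a_1 = 2: 3/2  (≤ bound)
a_2 = 8: 25/17  (≤ bound)
a_3 = 1: 28/19  (≤ bound)
a_4 = 1: 53/36  (≤ bound)
a_5 = 3: 187/127  (≤ bound)
a_6 = 2: 427/290  (> 195, stop)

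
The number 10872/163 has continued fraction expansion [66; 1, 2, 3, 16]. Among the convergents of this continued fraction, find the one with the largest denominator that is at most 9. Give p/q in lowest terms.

a_0 = 66: 66/1  (≤ bound)
a_1 = 1: 67/1  (≤ bound)
a_2 = 2: 200/3  (≤ bound)
a_3 = 3: 667/10  (> 9, stop)

200/3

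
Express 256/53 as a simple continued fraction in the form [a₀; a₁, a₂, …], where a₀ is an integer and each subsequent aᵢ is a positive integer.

Apply division with remainder until the remainder is 0:
⌊256/53⌋ = 4, remainder 44
⌊53/44⌋ = 1, remainder 9
⌊44/9⌋ = 4, remainder 8
⌊9/8⌋ = 1, remainder 1
⌊8/1⌋ = 8, remainder 0

[4; 1, 4, 1, 8]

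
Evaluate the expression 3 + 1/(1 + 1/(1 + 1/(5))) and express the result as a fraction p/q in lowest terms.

39/11

Build up convergents one term at a time:
a_0 = 3: 3/1
a_1 = 1: 4/1
a_2 = 1: 7/2
a_3 = 5: 39/11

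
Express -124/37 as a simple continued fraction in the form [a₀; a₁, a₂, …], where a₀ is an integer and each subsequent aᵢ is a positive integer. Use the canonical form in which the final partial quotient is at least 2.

Apply division with remainder until the remainder is 0:
⌊-124/37⌋ = -4, remainder 24
⌊37/24⌋ = 1, remainder 13
⌊24/13⌋ = 1, remainder 11
⌊13/11⌋ = 1, remainder 2
⌊11/2⌋ = 5, remainder 1
⌊2/1⌋ = 2, remainder 0

[-4; 1, 1, 1, 5, 2]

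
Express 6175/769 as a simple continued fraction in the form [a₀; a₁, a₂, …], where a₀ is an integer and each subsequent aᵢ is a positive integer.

Run the Euclidean algorithm, recording each quotient:
⌊6175/769⌋ = 8, remainder 23
⌊769/23⌋ = 33, remainder 10
⌊23/10⌋ = 2, remainder 3
⌊10/3⌋ = 3, remainder 1
⌊3/1⌋ = 3, remainder 0

[8; 33, 2, 3, 3]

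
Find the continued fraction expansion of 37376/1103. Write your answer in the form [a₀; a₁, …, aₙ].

[33; 1, 7, 1, 3, 15, 2]

⌊37376/1103⌋ = 33, remainder 977
⌊1103/977⌋ = 1, remainder 126
⌊977/126⌋ = 7, remainder 95
⌊126/95⌋ = 1, remainder 31
⌊95/31⌋ = 3, remainder 2
⌊31/2⌋ = 15, remainder 1
⌊2/1⌋ = 2, remainder 0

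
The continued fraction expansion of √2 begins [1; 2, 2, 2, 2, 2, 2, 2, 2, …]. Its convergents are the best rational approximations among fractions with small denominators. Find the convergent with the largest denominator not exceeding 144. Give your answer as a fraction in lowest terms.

99/70

List convergents until the denominator exceeds the bound:
a_0 = 1: 1/1  (≤ bound)
a_1 = 2: 3/2  (≤ bound)
a_2 = 2: 7/5  (≤ bound)
a_3 = 2: 17/12  (≤ bound)
a_4 = 2: 41/29  (≤ bound)
a_5 = 2: 99/70  (≤ bound)
a_6 = 2: 239/169  (> 144, stop)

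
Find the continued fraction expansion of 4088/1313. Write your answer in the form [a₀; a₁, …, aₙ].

4088 ÷ 1313 → quotient 3, remainder 149
1313 ÷ 149 → quotient 8, remainder 121
149 ÷ 121 → quotient 1, remainder 28
121 ÷ 28 → quotient 4, remainder 9
28 ÷ 9 → quotient 3, remainder 1
9 ÷ 1 → quotient 9, remainder 0

[3; 8, 1, 4, 3, 9]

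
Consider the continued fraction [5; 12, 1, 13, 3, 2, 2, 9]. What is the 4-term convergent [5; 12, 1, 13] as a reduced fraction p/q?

919/181

Work from the innermost term outward:
Start with 13.
1 + 1/(13/1) = 1 + 1/13 = 14/13
12 + 1/(14/13) = 12 + 13/14 = 181/14
5 + 1/(181/14) = 5 + 14/181 = 919/181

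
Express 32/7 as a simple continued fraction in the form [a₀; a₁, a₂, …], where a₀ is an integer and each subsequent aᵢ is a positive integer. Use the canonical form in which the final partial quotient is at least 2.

[4; 1, 1, 3]

⌊32/7⌋ = 4, remainder 4
⌊7/4⌋ = 1, remainder 3
⌊4/3⌋ = 1, remainder 1
⌊3/1⌋ = 3, remainder 0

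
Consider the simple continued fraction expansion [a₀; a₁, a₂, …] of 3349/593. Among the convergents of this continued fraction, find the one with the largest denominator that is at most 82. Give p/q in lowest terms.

96/17

List convergents until the denominator exceeds the bound:
a_0 = 5: 5/1  (≤ bound)
a_1 = 1: 6/1  (≤ bound)
a_2 = 1: 11/2  (≤ bound)
a_3 = 1: 17/3  (≤ bound)
a_4 = 5: 96/17  (≤ bound)
a_5 = 6: 593/105  (> 82, stop)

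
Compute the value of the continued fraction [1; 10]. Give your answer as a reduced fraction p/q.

Collapse the nested fraction from the inside out:
Start with 10.
1 + 1/(10/1) = 1 + 1/10 = 11/10

11/10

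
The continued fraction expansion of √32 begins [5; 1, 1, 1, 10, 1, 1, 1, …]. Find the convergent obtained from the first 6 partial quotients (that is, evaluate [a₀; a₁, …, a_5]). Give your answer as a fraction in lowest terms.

198/35

a_0 = 5: 5/1
a_1 = 1: 6/1
a_2 = 1: 11/2
a_3 = 1: 17/3
a_4 = 10: 181/32
a_5 = 1: 198/35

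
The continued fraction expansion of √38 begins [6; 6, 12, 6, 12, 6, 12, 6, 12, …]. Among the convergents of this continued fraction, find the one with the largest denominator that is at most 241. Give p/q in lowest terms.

a_0 = 6: 6/1  (≤ bound)
a_1 = 6: 37/6  (≤ bound)
a_2 = 12: 450/73  (≤ bound)
a_3 = 6: 2737/444  (> 241, stop)

450/73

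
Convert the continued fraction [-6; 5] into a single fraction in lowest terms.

a_0 = -6: -6/1
a_1 = 5: -29/5

-29/5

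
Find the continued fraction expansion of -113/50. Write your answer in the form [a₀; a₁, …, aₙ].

[-3; 1, 2, 1, 5, 2]

⌊-113/50⌋ = -3, remainder 37
⌊50/37⌋ = 1, remainder 13
⌊37/13⌋ = 2, remainder 11
⌊13/11⌋ = 1, remainder 2
⌊11/2⌋ = 5, remainder 1
⌊2/1⌋ = 2, remainder 0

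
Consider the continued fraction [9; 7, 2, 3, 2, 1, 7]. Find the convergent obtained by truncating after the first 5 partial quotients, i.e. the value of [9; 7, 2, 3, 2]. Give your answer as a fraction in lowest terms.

a_0 = 9: 9/1
a_1 = 7: 64/7
a_2 = 2: 137/15
a_3 = 3: 475/52
a_4 = 2: 1087/119

1087/119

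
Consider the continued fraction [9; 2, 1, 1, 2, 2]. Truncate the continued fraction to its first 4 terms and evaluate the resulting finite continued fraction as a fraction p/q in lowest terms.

a_0 = 9: 9/1
a_1 = 2: 19/2
a_2 = 1: 28/3
a_3 = 1: 47/5

47/5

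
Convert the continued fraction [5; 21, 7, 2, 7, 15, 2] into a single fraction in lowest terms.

Build up convergents one term at a time:
a_0 = 5: 5/1
a_1 = 21: 106/21
a_2 = 7: 747/148
a_3 = 2: 1600/317
a_4 = 7: 11947/2367
a_5 = 15: 180805/35822
a_6 = 2: 373557/74011

373557/74011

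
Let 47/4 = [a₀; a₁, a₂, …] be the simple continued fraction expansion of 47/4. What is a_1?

⌊47/4⌋ = 11, remainder 3
⌊4/3⌋ = 1, remainder 1

1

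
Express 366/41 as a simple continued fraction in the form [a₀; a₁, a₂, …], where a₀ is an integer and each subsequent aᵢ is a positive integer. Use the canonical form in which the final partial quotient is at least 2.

Run the Euclidean algorithm, recording each quotient:
⌊366/41⌋ = 8, remainder 38
⌊41/38⌋ = 1, remainder 3
⌊38/3⌋ = 12, remainder 2
⌊3/2⌋ = 1, remainder 1
⌊2/1⌋ = 2, remainder 0

[8; 1, 12, 1, 2]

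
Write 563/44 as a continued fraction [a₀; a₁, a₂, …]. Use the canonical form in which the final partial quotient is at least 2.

Apply division with remainder until the remainder is 0:
⌊563/44⌋ = 12, remainder 35
⌊44/35⌋ = 1, remainder 9
⌊35/9⌋ = 3, remainder 8
⌊9/8⌋ = 1, remainder 1
⌊8/1⌋ = 8, remainder 0

[12; 1, 3, 1, 8]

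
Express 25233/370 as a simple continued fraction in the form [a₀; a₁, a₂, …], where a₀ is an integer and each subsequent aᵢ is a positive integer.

[68; 5, 14, 1, 1, 2]

Repeatedly divide and take the remainder:
⌊25233/370⌋ = 68, remainder 73
⌊370/73⌋ = 5, remainder 5
⌊73/5⌋ = 14, remainder 3
⌊5/3⌋ = 1, remainder 2
⌊3/2⌋ = 1, remainder 1
⌊2/1⌋ = 2, remainder 0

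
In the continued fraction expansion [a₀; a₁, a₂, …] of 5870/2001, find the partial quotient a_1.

5870 = 2·2001 + 1868, so a_0 = 2
2001 = 1·1868 + 133, so a_1 = 1

1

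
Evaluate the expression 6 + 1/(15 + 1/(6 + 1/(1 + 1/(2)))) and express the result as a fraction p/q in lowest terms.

1838/303

a_0 = 6: 6/1
a_1 = 15: 91/15
a_2 = 6: 552/91
a_3 = 1: 643/106
a_4 = 2: 1838/303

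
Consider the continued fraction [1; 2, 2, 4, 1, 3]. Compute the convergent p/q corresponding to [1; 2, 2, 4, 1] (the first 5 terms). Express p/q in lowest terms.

38/27

Build up convergents one term at a time:
a_0 = 1: 1/1
a_1 = 2: 3/2
a_2 = 2: 7/5
a_3 = 4: 31/22
a_4 = 1: 38/27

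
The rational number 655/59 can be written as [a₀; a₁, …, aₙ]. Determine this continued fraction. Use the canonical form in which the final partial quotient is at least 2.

⌊655/59⌋ = 11, remainder 6
⌊59/6⌋ = 9, remainder 5
⌊6/5⌋ = 1, remainder 1
⌊5/1⌋ = 5, remainder 0

[11; 9, 1, 5]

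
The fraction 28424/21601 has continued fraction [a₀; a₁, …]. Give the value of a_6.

28424 = 1·21601 + 6823, so a_0 = 1
21601 = 3·6823 + 1132, so a_1 = 3
6823 = 6·1132 + 31, so a_2 = 6
1132 = 36·31 + 16, so a_3 = 36
31 = 1·16 + 15, so a_4 = 1
16 = 1·15 + 1, so a_5 = 1
15 = 15·1 + 0, so a_6 = 15

15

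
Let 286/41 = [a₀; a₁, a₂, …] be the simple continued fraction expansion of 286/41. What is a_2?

40

Apply division with remainder until the remainder is 0:
286 = 6·41 + 40, so a_0 = 6
41 = 1·40 + 1, so a_1 = 1
40 = 40·1 + 0, so a_2 = 40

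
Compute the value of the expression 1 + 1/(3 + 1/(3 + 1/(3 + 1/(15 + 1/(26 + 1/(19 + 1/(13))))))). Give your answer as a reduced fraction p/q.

Build up convergents one term at a time:
a_0 = 1: 1/1
a_1 = 3: 4/3
a_2 = 3: 13/10
a_3 = 3: 43/33
a_4 = 15: 658/505
a_5 = 26: 17151/13163
a_6 = 19: 326527/250602
a_7 = 13: 4262002/3270989

4262002/3270989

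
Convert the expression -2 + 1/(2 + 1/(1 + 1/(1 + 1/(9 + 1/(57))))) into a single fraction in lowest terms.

-4397/2741

a_0 = -2: -2/1
a_1 = 2: -3/2
a_2 = 1: -5/3
a_3 = 1: -8/5
a_4 = 9: -77/48
a_5 = 57: -4397/2741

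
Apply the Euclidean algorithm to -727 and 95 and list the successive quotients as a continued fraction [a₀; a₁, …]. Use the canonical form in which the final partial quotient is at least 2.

[-8; 2, 1, 7, 4]

Apply division with remainder until the remainder is 0:
-727 = -8·95 + 33, so a_0 = -8
95 = 2·33 + 29, so a_1 = 2
33 = 1·29 + 4, so a_2 = 1
29 = 7·4 + 1, so a_3 = 7
4 = 4·1 + 0, so a_4 = 4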